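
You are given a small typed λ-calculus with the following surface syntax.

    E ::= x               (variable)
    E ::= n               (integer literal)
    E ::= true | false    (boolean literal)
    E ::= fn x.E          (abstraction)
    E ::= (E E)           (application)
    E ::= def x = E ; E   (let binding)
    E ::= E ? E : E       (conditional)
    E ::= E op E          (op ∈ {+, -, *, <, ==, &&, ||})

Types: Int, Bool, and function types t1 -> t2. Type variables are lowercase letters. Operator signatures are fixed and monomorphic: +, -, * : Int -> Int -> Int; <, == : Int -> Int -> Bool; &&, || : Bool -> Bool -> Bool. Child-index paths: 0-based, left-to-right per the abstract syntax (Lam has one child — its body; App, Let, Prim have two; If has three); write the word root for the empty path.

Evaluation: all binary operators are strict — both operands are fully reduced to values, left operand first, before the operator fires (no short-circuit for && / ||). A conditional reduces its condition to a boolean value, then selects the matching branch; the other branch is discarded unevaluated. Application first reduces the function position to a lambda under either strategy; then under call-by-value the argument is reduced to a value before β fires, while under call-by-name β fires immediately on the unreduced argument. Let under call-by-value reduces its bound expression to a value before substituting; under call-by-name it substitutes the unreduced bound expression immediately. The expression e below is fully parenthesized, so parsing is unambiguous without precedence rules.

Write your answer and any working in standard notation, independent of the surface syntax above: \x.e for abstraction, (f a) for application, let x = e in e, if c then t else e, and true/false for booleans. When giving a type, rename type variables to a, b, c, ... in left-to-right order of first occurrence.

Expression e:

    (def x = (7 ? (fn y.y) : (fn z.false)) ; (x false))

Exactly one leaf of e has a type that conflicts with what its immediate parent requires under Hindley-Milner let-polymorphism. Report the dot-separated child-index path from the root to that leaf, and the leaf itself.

Working:
  unify Int ~ Bool
  FAIL: mismatch Int ~ Bool

Answer: 0.0 : 7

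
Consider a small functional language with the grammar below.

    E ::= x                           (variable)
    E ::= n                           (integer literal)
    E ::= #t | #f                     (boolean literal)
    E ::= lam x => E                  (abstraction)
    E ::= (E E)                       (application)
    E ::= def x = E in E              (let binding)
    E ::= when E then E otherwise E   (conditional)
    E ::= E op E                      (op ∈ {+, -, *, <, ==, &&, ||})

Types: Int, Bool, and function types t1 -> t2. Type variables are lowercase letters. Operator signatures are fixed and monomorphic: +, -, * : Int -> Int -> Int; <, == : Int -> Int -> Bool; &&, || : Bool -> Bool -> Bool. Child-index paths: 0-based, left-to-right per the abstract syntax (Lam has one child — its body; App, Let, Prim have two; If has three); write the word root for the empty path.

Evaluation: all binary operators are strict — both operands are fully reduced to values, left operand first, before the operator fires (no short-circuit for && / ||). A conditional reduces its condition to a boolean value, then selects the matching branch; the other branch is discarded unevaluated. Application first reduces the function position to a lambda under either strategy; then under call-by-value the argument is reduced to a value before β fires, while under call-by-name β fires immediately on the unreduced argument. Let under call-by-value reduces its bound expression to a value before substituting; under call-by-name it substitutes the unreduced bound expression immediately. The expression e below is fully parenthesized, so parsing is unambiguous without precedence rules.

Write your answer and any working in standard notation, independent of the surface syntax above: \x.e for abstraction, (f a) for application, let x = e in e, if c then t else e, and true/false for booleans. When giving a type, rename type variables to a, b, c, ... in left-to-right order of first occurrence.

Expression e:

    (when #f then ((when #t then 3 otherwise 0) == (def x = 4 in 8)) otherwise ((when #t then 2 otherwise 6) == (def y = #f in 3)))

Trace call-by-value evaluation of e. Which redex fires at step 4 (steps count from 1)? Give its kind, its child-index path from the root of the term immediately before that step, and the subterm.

Derivation:
step 0: (if false then ((if true then 3 else 0) == (let x = 4 in 8)) else ((if true then 2 else 6) == (let y = false in 3)))
step 1: [if@root] ((if true then 2 else 6) == (let y = false in 3))
step 2: [if@0] (2 == (let y = false in 3))
step 3: [let@1] (2 == 3)
step 4: [delta@root] false

Answer: delta at root : (2 == 3)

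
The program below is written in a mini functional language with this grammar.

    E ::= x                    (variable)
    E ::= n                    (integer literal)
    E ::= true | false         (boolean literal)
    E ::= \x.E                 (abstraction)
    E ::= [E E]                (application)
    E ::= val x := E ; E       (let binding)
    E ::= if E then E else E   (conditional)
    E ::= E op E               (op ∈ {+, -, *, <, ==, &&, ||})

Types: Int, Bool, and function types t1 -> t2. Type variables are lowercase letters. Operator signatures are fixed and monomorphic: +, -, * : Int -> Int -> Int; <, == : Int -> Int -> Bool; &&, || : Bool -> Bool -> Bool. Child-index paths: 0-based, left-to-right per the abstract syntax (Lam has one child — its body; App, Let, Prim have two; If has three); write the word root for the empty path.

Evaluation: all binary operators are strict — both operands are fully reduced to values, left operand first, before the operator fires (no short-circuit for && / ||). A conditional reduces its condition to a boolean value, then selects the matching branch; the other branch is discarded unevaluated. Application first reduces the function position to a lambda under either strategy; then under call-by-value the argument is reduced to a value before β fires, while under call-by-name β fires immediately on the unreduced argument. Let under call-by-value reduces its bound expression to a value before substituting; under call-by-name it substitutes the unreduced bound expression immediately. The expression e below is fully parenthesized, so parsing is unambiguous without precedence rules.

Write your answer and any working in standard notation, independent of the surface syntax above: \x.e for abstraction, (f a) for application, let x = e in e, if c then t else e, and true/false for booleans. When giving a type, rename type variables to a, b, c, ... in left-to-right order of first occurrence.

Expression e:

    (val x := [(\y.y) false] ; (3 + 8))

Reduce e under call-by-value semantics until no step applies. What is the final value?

Answer: 11

Trace:
step 0: (let x = ((\y.y) false) in (3 + 8))
step 1: [beta@0] (let x = false in (3 + 8))
step 2: [let@root] (3 + 8)
step 3: [delta@root] 11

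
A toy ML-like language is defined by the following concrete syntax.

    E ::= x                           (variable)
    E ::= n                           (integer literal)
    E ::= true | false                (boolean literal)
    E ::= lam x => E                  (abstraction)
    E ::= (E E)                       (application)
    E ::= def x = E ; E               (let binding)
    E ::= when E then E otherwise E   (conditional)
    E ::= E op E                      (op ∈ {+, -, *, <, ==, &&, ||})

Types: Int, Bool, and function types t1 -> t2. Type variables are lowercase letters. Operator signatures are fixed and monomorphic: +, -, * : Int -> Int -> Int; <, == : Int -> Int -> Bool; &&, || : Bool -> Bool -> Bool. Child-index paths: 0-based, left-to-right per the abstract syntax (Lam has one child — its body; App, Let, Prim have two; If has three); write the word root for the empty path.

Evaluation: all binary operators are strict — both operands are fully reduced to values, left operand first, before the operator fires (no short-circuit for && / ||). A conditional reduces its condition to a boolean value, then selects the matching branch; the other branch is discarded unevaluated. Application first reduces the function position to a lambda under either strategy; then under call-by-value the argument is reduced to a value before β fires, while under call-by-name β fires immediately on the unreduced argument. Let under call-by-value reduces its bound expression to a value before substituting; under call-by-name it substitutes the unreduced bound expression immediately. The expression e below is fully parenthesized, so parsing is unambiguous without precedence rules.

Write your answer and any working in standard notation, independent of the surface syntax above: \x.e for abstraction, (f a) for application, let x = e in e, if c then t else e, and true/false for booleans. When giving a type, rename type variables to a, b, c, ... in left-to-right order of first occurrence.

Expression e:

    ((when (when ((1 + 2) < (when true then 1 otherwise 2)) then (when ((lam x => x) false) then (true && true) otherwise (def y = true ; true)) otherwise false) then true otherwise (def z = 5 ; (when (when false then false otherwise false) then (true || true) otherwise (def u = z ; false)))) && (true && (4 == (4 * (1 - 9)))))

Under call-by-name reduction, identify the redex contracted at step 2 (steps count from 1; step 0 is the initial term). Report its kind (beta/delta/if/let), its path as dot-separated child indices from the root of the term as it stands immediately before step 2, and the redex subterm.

Answer: if at 0.0.0.1 : (if true then 1 else 2)

Trace:
step 0: ((if (if ((1 + 2) < (if true then 1 else 2)) then (if ((\x.x) false) then (true && true) else (let y = true in true)) else false) then true else (let z = 5 in (if (if false then false else false) then (true || true) else (let u = z in false)))) && (true && (4 == (4 * (1 - 9)))))
step 1: [delta@0.0.0.0] ((if (if (3 < (if true then 1 else 2)) then (if ((\x.x) false) then (true && true) else (let y = true in true)) else false) then true else (let z = 5 in (if (if false then false else false) then (true || true) else (let u = z in false)))) && (true && (4 == (4 * (1 - 9)))))
step 2: [if@0.0.0.1] ((if (if (3 < 1) then (if ((\x.x) false) then (true && true) else (let y = true in true)) else false) then true else (let z = 5 in (if (if false then false else false) then (true || true) else (let u = z in false)))) && (true && (4 == (4 * (1 - 9)))))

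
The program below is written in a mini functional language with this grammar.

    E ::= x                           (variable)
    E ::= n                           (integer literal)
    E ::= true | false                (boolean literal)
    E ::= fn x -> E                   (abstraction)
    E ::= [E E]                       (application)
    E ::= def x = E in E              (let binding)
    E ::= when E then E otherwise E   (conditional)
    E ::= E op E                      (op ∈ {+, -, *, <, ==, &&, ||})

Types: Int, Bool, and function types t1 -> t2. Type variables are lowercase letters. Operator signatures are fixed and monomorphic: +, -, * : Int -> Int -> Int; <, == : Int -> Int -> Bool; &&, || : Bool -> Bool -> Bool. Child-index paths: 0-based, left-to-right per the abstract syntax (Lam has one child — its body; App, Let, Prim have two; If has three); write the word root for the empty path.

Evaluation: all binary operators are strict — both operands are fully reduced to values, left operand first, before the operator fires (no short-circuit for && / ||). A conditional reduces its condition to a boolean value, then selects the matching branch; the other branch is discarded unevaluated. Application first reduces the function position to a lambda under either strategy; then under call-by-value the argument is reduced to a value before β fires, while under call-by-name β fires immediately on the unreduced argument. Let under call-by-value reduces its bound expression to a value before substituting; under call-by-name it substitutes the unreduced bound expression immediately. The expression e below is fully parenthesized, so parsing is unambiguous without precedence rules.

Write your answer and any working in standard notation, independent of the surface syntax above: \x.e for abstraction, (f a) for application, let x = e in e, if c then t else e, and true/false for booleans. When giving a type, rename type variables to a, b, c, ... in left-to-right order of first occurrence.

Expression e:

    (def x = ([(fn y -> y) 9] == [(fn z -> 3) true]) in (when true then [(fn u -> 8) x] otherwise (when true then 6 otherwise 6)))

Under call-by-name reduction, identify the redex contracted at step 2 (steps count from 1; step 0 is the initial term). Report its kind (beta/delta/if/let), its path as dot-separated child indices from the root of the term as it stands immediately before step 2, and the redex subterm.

Derivation:
step 0: (let x = (((\y.y) 9) == ((\z.3) true)) in (if true then ((\u.8) x) else (if true then 6 else 6)))
step 1: [let@root] (if true then ((\u.8) (((\y.y) 9) == ((\z.3) true))) else (if true then 6 else 6))
step 2: [if@root] ((\u.8) (((\y.y) 9) == ((\z.3) true)))

Answer: if at root : (if true then ((\u.8) (((\y.y) 9) == ((\z.3) true))) else (if true then 6 else 6))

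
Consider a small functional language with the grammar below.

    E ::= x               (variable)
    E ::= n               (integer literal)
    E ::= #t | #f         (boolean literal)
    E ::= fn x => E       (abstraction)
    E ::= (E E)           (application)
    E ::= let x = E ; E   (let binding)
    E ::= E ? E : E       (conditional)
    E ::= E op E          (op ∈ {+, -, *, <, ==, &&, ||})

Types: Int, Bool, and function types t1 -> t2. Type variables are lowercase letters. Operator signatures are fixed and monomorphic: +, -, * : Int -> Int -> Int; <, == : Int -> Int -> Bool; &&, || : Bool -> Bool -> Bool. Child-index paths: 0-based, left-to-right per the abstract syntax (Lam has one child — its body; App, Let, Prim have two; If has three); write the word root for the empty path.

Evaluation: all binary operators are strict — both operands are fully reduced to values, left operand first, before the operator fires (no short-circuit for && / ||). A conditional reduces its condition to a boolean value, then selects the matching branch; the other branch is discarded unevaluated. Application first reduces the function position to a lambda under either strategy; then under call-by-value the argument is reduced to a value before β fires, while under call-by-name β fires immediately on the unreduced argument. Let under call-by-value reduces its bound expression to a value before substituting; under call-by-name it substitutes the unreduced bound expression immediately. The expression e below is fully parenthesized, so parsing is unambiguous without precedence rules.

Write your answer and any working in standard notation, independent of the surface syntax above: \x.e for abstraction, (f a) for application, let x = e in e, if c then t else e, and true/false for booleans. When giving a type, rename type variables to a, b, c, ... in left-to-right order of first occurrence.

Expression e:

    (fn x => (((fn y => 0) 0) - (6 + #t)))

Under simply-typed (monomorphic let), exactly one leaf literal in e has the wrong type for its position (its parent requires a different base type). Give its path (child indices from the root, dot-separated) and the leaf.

Derivation:
\y._ : b -> Int
  unify b -> Int ~ Int -> c
  unify b ~ Int
  unify Int ~ c
_ _ : Int
  unify Int ~ Int
  unify Int ~ Int
  unify Bool ~ Int
  FAIL: mismatch Bool ~ Int

Answer: 0.1.1 : true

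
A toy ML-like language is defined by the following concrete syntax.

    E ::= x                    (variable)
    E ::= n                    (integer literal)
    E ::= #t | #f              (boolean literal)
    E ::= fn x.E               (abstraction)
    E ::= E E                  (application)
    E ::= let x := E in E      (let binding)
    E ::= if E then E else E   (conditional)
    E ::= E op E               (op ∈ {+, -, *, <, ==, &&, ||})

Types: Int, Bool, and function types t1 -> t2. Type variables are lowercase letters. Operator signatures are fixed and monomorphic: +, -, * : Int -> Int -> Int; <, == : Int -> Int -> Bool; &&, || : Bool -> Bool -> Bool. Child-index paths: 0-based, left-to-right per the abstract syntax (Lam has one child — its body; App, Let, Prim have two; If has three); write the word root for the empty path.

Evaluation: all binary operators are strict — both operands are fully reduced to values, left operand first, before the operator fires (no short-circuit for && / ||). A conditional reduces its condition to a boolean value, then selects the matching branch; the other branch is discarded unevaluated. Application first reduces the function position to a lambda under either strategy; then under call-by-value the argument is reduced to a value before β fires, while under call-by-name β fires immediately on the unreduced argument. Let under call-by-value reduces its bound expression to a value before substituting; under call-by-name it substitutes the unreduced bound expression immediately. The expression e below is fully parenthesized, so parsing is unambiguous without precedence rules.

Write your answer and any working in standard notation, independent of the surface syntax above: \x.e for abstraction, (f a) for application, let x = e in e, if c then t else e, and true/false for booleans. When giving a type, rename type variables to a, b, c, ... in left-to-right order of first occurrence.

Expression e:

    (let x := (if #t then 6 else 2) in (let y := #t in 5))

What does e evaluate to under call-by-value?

Working:
step 0: (let x = (if true then 6 else 2) in (let y = true in 5))
step 1: [if@0] (let x = 6 in (let y = true in 5))
step 2: [let@root] (let y = true in 5)
step 3: [let@root] 5

Answer: 5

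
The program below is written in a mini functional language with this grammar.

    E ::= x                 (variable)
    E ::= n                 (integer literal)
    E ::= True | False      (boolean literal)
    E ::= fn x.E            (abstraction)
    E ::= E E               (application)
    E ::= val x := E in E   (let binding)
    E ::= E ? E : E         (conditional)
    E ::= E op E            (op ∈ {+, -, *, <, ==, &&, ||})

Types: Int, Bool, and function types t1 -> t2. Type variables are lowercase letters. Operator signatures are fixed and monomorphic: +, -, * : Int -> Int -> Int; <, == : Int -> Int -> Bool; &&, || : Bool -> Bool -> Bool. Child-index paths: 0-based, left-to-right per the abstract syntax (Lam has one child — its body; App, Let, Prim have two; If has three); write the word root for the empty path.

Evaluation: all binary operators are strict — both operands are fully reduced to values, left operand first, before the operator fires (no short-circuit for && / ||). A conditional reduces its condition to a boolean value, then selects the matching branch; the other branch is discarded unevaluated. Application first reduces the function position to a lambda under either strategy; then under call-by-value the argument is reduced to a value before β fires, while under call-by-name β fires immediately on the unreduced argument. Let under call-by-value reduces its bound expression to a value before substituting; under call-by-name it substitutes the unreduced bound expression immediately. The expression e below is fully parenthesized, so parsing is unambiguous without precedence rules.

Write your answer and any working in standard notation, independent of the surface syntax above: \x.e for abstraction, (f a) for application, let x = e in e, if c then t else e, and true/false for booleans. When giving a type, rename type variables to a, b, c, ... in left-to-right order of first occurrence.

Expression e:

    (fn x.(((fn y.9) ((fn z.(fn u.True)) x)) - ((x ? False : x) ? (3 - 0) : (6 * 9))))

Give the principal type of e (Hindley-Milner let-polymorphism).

Answer: Bool -> Int

Trace:
\y._ : b -> Int
\u._ : d -> Bool
\z._ : c -> d -> Bool
x : a
  unify c -> d -> Bool ~ a -> e
  unify c ~ a
  unify d -> Bool ~ e
_ _ : d -> Bool
  unify b -> Int ~ (d -> Bool) -> f
  unify b ~ d -> Bool
  unify Int ~ f
_ _ : Int
  unify Int ~ Int
x : a
  unify a ~ Bool
x : Bool
  unify Bool ~ Bool
  unify Bool ~ Bool
  unify Int ~ Int
  unify Int ~ Int
  unify Int ~ Int
  unify Int ~ Int
  unify Int ~ Int
  unify Int ~ Int
\x._ : Bool -> Int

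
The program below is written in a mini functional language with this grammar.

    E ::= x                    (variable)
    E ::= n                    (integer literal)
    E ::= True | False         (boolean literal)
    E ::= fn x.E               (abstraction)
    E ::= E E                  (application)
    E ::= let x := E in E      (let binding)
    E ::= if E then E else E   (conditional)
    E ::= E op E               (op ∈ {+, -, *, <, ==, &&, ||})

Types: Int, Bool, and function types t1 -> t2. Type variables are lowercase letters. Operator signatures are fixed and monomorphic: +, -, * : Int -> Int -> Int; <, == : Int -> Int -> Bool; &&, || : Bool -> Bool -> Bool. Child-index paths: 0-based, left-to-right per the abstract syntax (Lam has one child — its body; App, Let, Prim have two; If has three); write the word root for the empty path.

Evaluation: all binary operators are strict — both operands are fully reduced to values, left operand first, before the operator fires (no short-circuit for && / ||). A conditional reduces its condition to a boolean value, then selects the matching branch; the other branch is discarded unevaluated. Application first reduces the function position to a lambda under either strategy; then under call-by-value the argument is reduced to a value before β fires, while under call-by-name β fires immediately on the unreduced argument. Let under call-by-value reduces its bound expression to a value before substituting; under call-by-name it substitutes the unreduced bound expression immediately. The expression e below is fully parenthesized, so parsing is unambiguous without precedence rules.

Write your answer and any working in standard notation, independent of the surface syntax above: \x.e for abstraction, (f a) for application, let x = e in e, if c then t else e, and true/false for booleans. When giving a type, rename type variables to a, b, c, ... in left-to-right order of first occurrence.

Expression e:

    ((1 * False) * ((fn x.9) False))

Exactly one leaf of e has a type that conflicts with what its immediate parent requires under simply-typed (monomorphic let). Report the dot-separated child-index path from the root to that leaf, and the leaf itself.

Answer: 0.1 : false

Trace:
  unify Int ~ Int
  unify Bool ~ Int
  FAIL: mismatch Bool ~ Int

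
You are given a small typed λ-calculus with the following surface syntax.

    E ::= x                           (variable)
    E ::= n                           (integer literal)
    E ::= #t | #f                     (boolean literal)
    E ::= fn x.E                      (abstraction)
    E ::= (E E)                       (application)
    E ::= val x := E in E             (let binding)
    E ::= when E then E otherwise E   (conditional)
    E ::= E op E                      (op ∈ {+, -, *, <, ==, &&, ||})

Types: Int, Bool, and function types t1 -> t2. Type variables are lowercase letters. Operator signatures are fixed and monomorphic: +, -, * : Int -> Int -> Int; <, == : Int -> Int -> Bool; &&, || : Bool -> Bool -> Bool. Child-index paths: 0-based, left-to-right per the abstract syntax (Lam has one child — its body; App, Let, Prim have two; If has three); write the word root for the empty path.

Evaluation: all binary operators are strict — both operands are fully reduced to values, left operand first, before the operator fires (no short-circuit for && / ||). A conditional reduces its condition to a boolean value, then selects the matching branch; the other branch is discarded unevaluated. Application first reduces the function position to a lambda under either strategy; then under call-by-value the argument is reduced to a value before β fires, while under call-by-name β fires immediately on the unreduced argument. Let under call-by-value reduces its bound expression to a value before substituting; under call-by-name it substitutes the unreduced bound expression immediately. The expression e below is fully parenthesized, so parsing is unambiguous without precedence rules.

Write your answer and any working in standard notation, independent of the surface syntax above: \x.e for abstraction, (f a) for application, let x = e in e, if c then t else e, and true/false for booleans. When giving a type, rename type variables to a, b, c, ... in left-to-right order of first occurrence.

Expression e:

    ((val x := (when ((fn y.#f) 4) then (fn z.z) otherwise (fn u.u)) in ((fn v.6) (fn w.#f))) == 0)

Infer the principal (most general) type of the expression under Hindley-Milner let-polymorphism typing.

Answer: Bool

Trace:
\y._ : a -> Bool
  unify a -> Bool ~ Int -> b
  unify a ~ Int
  unify Bool ~ b
_ _ : Bool
  unify Bool ~ Bool
z : c
\z._ : c -> c
u : d
\u._ : d -> d
  unify c -> c ~ d -> d
  unify c ~ d
  unify d ~ d
let x : forall. d -> d
\v._ : e -> Int
\w._ : f -> Bool
  unify e -> Int ~ (f -> Bool) -> g
  unify e ~ f -> Bool
  unify Int ~ g
_ _ : Int
  unify Int ~ Int
  unify Int ~ Int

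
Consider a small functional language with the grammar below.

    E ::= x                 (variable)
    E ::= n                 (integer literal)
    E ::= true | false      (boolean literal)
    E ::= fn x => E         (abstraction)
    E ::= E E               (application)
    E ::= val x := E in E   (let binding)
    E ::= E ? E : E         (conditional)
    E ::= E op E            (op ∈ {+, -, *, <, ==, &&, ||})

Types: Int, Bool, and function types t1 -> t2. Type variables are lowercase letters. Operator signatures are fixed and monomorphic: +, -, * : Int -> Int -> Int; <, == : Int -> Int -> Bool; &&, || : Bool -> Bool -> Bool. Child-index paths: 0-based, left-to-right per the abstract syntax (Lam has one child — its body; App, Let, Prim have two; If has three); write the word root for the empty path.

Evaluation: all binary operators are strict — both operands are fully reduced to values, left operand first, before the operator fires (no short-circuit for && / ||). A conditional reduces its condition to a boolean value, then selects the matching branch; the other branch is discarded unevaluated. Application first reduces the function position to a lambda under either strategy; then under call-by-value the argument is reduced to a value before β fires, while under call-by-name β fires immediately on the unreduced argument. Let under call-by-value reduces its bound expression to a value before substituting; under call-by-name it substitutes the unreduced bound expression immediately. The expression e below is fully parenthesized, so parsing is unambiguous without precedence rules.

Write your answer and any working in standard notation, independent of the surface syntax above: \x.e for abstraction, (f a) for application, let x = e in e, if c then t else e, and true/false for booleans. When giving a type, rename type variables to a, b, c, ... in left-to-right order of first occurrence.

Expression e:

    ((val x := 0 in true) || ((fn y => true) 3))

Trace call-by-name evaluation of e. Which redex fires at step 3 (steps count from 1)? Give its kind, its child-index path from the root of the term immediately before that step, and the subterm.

Answer: delta at root : (true || true)

Derivation:
step 0: ((let x = 0 in true) || ((\y.true) 3))
step 1: [let@0] (true || ((\y.true) 3))
step 2: [beta@1] (true || true)
step 3: [delta@root] true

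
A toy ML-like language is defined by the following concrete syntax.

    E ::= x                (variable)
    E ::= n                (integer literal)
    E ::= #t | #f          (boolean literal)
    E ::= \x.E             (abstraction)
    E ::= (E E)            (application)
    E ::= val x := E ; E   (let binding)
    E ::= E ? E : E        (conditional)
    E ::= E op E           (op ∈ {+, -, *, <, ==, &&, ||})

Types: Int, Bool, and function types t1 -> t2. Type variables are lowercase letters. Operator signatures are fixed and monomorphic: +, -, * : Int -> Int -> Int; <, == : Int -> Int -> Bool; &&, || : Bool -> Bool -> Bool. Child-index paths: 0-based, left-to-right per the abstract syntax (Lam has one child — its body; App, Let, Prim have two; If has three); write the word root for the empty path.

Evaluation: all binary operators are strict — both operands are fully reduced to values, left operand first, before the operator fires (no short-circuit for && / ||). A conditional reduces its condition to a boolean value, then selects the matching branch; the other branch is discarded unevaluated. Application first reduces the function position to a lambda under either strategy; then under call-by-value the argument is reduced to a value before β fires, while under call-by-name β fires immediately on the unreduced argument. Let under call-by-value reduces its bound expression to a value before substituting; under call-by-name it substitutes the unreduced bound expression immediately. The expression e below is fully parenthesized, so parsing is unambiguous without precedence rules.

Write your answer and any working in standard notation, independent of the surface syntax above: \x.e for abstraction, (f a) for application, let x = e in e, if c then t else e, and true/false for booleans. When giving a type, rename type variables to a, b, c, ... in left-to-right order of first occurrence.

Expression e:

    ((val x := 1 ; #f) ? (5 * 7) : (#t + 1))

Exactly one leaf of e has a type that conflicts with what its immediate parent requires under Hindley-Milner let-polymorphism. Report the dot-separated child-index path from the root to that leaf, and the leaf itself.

Trace:
let x : Int
  unify Bool ~ Bool
  unify Int ~ Int
  unify Int ~ Int
  unify Bool ~ Int
  FAIL: mismatch Bool ~ Int

Answer: 2.0 : true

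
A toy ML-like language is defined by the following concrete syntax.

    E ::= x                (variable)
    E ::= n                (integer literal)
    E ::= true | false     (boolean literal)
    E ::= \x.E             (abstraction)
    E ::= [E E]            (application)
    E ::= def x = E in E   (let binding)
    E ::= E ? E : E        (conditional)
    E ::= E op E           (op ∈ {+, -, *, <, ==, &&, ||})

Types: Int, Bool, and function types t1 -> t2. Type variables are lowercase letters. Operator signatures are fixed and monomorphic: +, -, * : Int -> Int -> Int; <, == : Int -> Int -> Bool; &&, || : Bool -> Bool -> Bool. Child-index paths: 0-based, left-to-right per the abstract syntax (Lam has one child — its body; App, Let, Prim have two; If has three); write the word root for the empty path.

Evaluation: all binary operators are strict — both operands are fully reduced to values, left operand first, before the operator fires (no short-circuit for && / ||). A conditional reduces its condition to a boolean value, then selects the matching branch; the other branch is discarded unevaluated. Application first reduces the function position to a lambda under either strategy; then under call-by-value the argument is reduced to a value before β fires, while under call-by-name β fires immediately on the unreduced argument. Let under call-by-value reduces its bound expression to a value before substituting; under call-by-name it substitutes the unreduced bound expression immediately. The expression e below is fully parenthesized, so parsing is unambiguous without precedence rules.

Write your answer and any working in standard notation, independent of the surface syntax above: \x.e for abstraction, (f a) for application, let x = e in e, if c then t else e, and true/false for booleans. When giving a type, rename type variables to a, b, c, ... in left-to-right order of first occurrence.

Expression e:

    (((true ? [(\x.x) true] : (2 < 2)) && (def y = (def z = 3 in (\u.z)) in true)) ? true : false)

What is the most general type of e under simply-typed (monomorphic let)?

Working:
  unify Bool ~ Bool
x : a
\x._ : a -> a
  unify a -> a ~ Bool -> b
  unify a ~ Bool
  unify Bool ~ b
_ _ : Bool
  unify Int ~ Int
  unify Int ~ Int
  unify Bool ~ Bool
  unify Bool ~ Bool
let z : Int
z : Int
\u._ : c -> Int
let y : c -> Int
  unify Bool ~ Bool
  unify Bool ~ Bool
  unify Bool ~ Bool

Answer: Bool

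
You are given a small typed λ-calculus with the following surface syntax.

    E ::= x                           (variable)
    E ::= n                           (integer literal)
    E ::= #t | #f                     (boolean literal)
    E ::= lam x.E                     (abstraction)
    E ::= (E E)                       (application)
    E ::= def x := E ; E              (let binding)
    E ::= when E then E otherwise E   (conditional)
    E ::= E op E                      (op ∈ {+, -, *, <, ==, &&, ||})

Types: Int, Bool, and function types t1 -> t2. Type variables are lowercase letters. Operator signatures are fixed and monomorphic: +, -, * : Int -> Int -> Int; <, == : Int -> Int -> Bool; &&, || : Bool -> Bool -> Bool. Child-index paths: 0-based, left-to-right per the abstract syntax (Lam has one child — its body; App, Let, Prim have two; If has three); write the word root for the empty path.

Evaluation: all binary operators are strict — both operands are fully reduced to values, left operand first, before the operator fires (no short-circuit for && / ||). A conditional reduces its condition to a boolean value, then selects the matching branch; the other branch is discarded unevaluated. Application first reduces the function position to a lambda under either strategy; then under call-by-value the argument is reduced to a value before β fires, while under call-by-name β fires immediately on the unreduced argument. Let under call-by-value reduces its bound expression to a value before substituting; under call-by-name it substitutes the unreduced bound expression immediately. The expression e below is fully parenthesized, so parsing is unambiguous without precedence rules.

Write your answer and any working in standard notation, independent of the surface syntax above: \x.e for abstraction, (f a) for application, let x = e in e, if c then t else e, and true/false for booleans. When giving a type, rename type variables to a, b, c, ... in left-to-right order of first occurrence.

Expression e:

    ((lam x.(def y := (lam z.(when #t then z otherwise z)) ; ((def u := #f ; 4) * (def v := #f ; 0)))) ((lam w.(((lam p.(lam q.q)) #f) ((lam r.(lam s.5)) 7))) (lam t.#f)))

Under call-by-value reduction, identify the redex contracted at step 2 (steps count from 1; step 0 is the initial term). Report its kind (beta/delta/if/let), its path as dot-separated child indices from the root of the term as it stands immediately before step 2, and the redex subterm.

Answer: beta at 1.0 : ((\p.(\q.q)) false)

Trace:
step 0: ((\x.(let y = (\z.(if true then z else z)) in ((let u = false in 4) * (let v = false in 0)))) ((\w.(((\p.(\q.q)) false) ((\r.(\s.5)) 7))) (\t.false)))
step 1: [beta@1] ((\x.(let y = (\z.(if true then z else z)) in ((let u = false in 4) * (let v = false in 0)))) (((\p.(\q.q)) false) ((\r.(\s.5)) 7)))
step 2: [beta@1.0] ((\x.(let y = (\z.(if true then z else z)) in ((let u = false in 4) * (let v = false in 0)))) ((\q.q) ((\r.(\s.5)) 7)))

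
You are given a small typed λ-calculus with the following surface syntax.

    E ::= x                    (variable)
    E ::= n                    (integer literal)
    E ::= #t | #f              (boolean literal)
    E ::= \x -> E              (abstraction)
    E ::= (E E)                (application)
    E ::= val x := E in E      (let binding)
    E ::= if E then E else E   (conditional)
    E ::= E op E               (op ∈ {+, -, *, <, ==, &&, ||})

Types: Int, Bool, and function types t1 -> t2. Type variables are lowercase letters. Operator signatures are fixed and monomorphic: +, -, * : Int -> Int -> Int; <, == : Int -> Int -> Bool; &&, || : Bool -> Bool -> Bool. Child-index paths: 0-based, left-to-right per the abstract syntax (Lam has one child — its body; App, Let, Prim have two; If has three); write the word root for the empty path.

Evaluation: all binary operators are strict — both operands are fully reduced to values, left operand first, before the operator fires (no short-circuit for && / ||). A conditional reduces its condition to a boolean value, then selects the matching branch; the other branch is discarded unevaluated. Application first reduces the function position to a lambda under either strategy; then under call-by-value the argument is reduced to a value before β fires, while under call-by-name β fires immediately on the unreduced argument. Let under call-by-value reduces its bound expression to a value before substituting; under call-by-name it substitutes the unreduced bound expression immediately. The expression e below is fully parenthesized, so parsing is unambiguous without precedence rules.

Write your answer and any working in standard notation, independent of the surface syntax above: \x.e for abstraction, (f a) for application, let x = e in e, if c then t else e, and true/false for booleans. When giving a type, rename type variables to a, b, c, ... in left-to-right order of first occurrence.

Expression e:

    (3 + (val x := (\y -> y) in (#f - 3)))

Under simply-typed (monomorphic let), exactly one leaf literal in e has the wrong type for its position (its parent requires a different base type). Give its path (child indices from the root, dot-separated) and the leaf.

Derivation:
  unify Int ~ Int
y : a
\y._ : a -> a
let x : a -> a
  unify Bool ~ Int
  FAIL: mismatch Bool ~ Int

Answer: 1.1.0 : false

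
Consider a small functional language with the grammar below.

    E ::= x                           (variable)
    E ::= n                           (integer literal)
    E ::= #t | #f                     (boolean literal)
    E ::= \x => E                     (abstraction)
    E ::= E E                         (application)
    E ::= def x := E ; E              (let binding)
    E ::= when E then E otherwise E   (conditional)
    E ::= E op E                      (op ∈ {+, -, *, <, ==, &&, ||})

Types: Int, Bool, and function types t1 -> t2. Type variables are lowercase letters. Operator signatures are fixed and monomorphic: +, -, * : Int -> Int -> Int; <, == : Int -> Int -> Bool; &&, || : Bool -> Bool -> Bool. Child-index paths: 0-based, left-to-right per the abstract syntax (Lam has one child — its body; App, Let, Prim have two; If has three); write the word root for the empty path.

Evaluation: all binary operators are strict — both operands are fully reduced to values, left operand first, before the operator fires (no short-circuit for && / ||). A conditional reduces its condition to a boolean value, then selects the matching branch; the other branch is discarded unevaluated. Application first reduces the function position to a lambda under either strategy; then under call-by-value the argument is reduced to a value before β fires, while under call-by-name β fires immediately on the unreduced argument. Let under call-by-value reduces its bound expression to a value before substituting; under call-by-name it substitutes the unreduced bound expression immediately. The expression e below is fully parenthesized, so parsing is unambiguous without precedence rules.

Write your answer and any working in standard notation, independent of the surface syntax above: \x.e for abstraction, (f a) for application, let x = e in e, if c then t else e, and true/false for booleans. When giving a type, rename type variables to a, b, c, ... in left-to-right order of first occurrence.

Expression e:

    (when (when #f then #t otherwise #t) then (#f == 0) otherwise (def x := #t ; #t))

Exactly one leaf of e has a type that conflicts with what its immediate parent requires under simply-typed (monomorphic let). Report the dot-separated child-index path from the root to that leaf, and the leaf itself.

Working:
  unify Bool ~ Bool
  unify Bool ~ Bool
  unify Bool ~ Bool
  unify Bool ~ Int
  FAIL: mismatch Bool ~ Int

Answer: 1.0 : false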